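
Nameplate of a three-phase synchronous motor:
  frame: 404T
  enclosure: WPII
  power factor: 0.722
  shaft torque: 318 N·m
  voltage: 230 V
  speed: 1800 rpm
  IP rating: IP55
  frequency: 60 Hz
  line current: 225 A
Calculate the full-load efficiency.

92.6 %

ω = 2π × 1800/60 = 188.5 rad/s; P_out = τω = 318 × 188.5 = 59943 W
P_in = √3·V_L·I_L·cosφ = 1.732 × 230 × 225 × 0.722 = 64714 W
η = P_out / P_in = 59943 / 64714 = 0.926 = 92.6%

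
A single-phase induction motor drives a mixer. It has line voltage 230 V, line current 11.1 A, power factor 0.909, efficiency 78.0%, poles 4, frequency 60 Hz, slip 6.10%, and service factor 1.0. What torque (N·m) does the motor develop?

10.2 N·m

P_in = V·I·cosφ = 230 × 11.1 × 0.909 = 2321 W
P_out = η·P_in = 0.78 × 2321 = 1810 W
n_s = 120×60/4 = 1800 rpm; n = 1800×(1−0.061) = 1690 rpm
ω = 2π×1690/60 = 177 rad/s
τ = P_out/ω = 1810/177 = 10.2 N·m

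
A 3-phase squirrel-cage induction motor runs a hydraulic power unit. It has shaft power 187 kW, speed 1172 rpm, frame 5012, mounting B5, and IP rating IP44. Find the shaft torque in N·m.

1520 N·m

ω = 2π × 1172/60 = 122.7 rad/s
τ = P/ω = 187000/122.7 = 1520 N·m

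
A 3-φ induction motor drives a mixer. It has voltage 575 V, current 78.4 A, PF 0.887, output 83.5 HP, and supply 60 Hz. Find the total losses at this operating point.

P_in = √3·V·I·cosφ = 1.732×575×78.4×0.887 = 69256 W
P_out = 83.5×746 = 62291 W
Losses = P_in − P_out = 69256 − 62291 = 6965 W

6970 W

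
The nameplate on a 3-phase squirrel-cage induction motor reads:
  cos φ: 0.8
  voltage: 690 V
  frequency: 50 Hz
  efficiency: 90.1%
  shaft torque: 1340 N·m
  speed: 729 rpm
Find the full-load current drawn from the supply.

ω = 2π×729/60 = 76.34 rad/s; P_out = τω = 1340 × 76.34 = 102296 W
P_in = P_out / η = 102296 / 0.901 = 113536 W
I_L = P_in / (√3·V_L·cosφ) = 113536 / (1.732 × 690 × 0.8) = 119 A

119 A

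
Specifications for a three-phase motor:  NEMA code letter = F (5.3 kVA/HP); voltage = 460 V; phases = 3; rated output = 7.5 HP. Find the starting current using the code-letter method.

49.9 A

S_LR = 5.3 × 7.5 = 39.75 kVA
I_LR = S_LR/(√3·V_L) = 39750/(1.732×460) = 49.9 A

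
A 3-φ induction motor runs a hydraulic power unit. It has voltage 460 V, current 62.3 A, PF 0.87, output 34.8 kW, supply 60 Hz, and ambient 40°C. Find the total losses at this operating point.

P_in = √3·V·I·cosφ = 1.732×460×62.3×0.87 = 43183 W
P_out = 34800 W
Losses = P_in − P_out = 43183 − 34800 = 8383 W

8.38 kW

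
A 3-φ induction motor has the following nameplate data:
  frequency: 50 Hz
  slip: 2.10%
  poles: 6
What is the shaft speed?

n_s = 120f/p = 120×50/6 = 1000 rpm
n = n_s(1 − s) = 1000 × (1 − 0.021) = 979 rpm

979 rpm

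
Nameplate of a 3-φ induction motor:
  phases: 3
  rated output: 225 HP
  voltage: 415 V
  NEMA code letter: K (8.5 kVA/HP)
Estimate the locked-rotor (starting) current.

2660 A

S_LR = 8.5 × 225 = 1912.5 kVA
I_LR = S_LR/(√3·V_L) = 1912500/(1.732×415) = 2660 A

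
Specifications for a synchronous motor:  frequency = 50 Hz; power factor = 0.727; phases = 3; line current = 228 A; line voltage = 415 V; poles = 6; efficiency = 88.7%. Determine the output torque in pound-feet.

P_in = √3·V·I·cosφ = 1.732 × 415 × 228 × 0.727 = 119142 W
P_out = η·P_in = 0.887 × 119142 = 105679 W
n = n_s = 120×50/6 = 1000 rpm (synchronous)
ω = 2π×1000/60 = 104.7 rad/s
τ = P_out/ω = 105679/104.7 = 1009 N·m
In lb·ft: 1009/1.356 = 744 lb·ft

744 lb·ft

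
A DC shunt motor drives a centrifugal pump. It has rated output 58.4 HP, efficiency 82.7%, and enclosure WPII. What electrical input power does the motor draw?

P_out = 58.4 × 746 = 43566 W
P_in = P_out/η = 43566/0.827 = 52680 W = 52.7 kW

52.7 kW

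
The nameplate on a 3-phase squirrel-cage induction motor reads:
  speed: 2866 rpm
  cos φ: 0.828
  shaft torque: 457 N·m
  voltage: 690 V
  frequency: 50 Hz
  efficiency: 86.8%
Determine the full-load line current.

160 A

ω = 2π×2866/60 = 300.1 rad/s; P_out = τω = 457 × 300.1 = 137146 W
P_in = P_out / η = 137146 / 0.868 = 158002 W
I_L = P_in / (√3·V_L·cosφ) = 158002 / (1.732 × 690 × 0.828) = 160 A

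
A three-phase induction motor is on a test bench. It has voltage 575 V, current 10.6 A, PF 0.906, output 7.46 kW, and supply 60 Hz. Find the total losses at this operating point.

2100 W

P_in = √3·V·I·cosφ = 1.732×575×10.6×0.906 = 9564 W
P_out = 7460 W
Losses = P_in − P_out = 9564 − 7460 = 2104 W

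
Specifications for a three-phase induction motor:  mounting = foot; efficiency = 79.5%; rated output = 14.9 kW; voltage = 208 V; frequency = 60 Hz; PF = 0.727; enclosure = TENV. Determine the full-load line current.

P_out = 14.9 kW = 14900 W
P_in = P_out / η = 14900 / 0.795 = 18742 W
I_L = P_in / (√3·V_L·cosφ) = 18742 / (1.732 × 208 × 0.727) = 71.6 A

71.6 A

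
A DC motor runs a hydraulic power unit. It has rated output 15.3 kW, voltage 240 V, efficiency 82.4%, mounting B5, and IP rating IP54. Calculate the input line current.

77.4 A

P_out = 15.3 kW = 15300 W
P_in = P_out / η = 15300 / 0.824 = 18568 W
I = P_in / V = 18568 / 240 = 77.4 A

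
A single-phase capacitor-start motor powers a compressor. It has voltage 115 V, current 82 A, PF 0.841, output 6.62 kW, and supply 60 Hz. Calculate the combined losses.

P_in = V·I·cosφ = 115×82×0.841 = 7931 W
P_out = 6620 W
Losses = P_in − P_out = 7931 − 6620 = 1311 W

1.31 kW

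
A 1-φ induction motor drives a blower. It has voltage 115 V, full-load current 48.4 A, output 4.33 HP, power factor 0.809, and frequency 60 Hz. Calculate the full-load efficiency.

71.7 %

P_out = 4.33 × 746 = 3230 W
P_in = V·I·cosφ = 115 × 48.4 × 0.809 = 4503 W
η = P_out / P_in = 3230 / 4503 = 0.717 = 71.7%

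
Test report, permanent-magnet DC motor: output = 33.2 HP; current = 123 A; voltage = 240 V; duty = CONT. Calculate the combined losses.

4750 W

P_in = V·I = 240×123 = 29520 W
P_out = 33.2×746 = 24767 W
Losses = P_in − P_out = 29520 − 24767 = 4753 W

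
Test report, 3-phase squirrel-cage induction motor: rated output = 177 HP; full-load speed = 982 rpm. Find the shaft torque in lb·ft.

947 lb·ft

P_out = 177 × 746 = 132042 W
ω = 2π × 982/60 = 102.8 rad/s
τ = P_out/ω = 132042/102.8 = 1284 N·m
In lb·ft: 1284/1.356 = 947 lb·ft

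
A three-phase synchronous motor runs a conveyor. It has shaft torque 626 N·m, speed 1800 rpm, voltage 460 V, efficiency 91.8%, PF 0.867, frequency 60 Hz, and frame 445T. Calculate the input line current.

ω = 2π×1800/60 = 188.5 rad/s; P_out = τω = 626 × 188.5 = 118001 W
P_in = P_out / η = 118001 / 0.918 = 128541 W
I_L = P_in / (√3·V_L·cosφ) = 128541 / (1.732 × 460 × 0.867) = 186 A

186 A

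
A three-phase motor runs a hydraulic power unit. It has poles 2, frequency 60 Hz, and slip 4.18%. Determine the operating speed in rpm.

3450 rpm

n_s = 120f/p = 120×60/2 = 3600 rpm
n = n_s(1 − s) = 3600 × (1 − 0.0418) = 3450 rpm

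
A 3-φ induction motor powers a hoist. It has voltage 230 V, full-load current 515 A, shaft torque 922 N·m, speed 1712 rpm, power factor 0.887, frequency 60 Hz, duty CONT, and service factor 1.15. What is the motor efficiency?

90.8 %

ω = 2π × 1712/60 = 179.3 rad/s; P_out = τω = 922 × 179.3 = 165315 W
P_in = √3·V_L·I_L·cosφ = 1.732 × 230 × 515 × 0.887 = 181973 W
η = P_out / P_in = 165315 / 181973 = 0.908 = 90.8%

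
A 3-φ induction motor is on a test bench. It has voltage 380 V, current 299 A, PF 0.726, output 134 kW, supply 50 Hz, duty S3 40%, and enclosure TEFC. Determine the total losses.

8870 W

P_in = √3·V·I·cosφ = 1.732×380×299×0.726 = 142869 W
P_out = 134000 W
Losses = P_in − P_out = 142869 − 134000 = 8869 W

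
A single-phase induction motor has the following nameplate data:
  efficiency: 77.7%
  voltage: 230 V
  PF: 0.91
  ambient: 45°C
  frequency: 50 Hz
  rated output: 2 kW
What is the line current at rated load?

P_out = 2 kW = 2000 W
P_in = P_out / η = 2000 / 0.777 = 2574 W
I = P_in / (V·cosφ) = 2574 / (230 × 0.91) = 12.3 A

12.3 A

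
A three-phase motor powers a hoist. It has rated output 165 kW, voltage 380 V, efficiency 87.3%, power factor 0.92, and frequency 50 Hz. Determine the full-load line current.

312 A

P_out = 165 kW = 165000 W
P_in = P_out / η = 165000 / 0.873 = 189003 W
I_L = P_in / (√3·V_L·cosφ) = 189003 / (1.732 × 380 × 0.92) = 312 A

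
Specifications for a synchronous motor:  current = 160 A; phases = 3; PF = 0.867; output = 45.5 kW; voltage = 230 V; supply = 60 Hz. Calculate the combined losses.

9.76 kW

P_in = √3·V·I·cosφ = 1.732×230×160×0.867 = 55260 W
P_out = 45500 W
Losses = P_in − P_out = 55260 − 45500 = 9760 W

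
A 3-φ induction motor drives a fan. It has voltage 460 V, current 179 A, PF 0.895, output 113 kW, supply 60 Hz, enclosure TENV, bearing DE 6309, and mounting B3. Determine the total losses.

P_in = √3·V·I·cosφ = 1.732×460×179×0.895 = 127639 W
P_out = 113000 W
Losses = P_in − P_out = 127639 − 113000 = 14639 W

14.6 kW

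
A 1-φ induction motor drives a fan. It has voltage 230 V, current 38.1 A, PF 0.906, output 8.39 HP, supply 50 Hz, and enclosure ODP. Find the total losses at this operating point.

P_in = V·I·cosφ = 230×38.1×0.906 = 7939 W
P_out = 8.39×746 = 6259 W
Losses = P_in − P_out = 7939 − 6259 = 1680 W

1.68 kW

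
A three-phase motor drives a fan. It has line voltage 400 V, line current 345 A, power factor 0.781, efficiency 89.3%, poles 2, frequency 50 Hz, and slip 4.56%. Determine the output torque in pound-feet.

P_in = √3·V·I·cosφ = 1.732 × 400 × 345 × 0.781 = 186671 W
P_out = η·P_in = 0.893 × 186671 = 166697 W
n_s = 120×50/2 = 3000 rpm; n = 3000×(1−0.0456) = 2863 rpm
ω = 2π×2863/60 = 299.8 rad/s
τ = P_out/ω = 166697/299.8 = 556 N·m
In lb·ft: 556/1.356 = 410 lb·ft

410 lb·ft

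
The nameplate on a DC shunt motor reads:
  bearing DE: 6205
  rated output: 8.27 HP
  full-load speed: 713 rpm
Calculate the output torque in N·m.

P_out = 8.27 × 746 = 6169 W
ω = 2π × 713/60 = 74.67 rad/s
τ = P_out/ω = 6169/74.67 = 82.6 N·m

82.6 N·m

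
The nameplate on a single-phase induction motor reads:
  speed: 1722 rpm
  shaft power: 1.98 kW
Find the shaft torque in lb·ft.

ω = 2π × 1722/60 = 180.3 rad/s
τ = P/ω = 1980/180.3 = 10.98 N·m
In lb·ft: 10.98/1.356 = 8.1 lb·ft

8.1 lb·ft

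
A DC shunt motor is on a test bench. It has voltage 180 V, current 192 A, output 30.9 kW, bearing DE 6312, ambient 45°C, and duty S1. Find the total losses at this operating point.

3.66 kW

P_in = V·I = 180×192 = 34560 W
P_out = 30900 W
Losses = P_in − P_out = 34560 − 30900 = 3660 W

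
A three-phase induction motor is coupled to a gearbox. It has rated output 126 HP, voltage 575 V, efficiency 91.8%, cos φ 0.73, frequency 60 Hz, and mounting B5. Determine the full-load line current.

141 A

P_out = 126 × 746 = 93996 W
P_in = P_out / η = 93996 / 0.918 = 102392 W
I_L = P_in / (√3·V_L·cosφ) = 102392 / (1.732 × 575 × 0.73) = 141 A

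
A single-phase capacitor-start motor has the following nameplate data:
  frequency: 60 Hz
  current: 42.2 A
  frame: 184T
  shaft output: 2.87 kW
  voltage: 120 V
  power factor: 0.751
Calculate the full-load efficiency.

75.5 %

P_out = 2.87 kW = 2870 W
P_in = V·I·cosφ = 120 × 42.2 × 0.751 = 3803 W
η = P_out / P_in = 2870 / 3803 = 0.755 = 75.5%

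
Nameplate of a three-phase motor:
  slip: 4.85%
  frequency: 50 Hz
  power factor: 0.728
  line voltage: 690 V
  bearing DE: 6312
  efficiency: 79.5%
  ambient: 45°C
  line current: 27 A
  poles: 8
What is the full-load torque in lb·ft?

184 lb·ft

P_in = √3·V·I·cosφ = 1.732 × 690 × 27 × 0.728 = 23490 W
P_out = η·P_in = 0.795 × 23490 = 18675 W
n_s = 120×50/8 = 750 rpm; n = 750×(1−0.0485) = 714 rpm
ω = 2π×714/60 = 74.77 rad/s
τ = P_out/ω = 18675/74.77 = 249.8 N·m
In lb·ft: 249.8/1.356 = 184 lb·ft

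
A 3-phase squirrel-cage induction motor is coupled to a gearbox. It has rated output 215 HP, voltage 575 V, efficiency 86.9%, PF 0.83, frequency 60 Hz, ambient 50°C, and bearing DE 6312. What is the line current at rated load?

223 A

P_out = 215 × 746 = 160390 W
P_in = P_out / η = 160390 / 0.869 = 184568 W
I_L = P_in / (√3·V_L·cosφ) = 184568 / (1.732 × 575 × 0.83) = 223 A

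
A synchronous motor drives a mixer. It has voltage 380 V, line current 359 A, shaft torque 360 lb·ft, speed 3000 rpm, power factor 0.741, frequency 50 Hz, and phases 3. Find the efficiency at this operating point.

τ = 360 lb·ft × 1.356 = 488.2 N·m
ω = 2π × 3000/60 = 314.2 rad/s; P_out = τω = 488.2 × 314.2 = 153392 W
P_in = √3·V_L·I_L·cosφ = 1.732 × 380 × 359 × 0.741 = 175083 W
η = P_out / P_in = 153392 / 175083 = 0.876 = 87.6%

87.6 %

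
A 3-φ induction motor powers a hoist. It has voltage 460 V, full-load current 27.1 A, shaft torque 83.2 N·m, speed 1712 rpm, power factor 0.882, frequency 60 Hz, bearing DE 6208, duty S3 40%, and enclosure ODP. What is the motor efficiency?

ω = 2π × 1712/60 = 179.3 rad/s; P_out = τω = 83.2 × 179.3 = 14918 W
P_in = √3·V_L·I_L·cosφ = 1.732 × 460 × 27.1 × 0.882 = 19043 W
η = P_out / P_in = 14918 / 19043 = 0.783 = 78.3%

78.3 %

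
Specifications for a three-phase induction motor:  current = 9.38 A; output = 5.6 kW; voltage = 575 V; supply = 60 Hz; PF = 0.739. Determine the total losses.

1.3 kW

P_in = √3·V·I·cosφ = 1.732×575×9.38×0.739 = 6903 W
P_out = 5600 W
Losses = P_in − P_out = 6903 − 5600 = 1303 W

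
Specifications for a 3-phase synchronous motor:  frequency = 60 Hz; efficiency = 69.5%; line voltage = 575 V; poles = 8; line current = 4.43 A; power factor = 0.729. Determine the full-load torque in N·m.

23.7 N·m

P_in = √3·V·I·cosφ = 1.732 × 575 × 4.43 × 0.729 = 3216 W
P_out = η·P_in = 0.695 × 3216 = 2235 W
n = n_s = 120×60/8 = 900 rpm (synchronous)
ω = 2π×900/60 = 94.25 rad/s
τ = P_out/ω = 2235/94.25 = 23.7 N·m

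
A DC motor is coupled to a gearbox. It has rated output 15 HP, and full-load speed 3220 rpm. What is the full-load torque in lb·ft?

24.5 lb·ft

P_out = 15 × 746 = 11190 W
ω = 2π × 3220/60 = 337.2 rad/s
τ = P_out/ω = 11190/337.2 = 33.19 N·m
In lb·ft: 33.19/1.356 = 24.5 lb·ft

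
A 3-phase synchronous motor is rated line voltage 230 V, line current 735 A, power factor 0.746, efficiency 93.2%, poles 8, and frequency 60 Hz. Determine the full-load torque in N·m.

2160 N·m

P_in = √3·V·I·cosφ = 1.732 × 230 × 735 × 0.746 = 218425 W
P_out = η·P_in = 0.932 × 218425 = 203572 W
n = n_s = 120×60/8 = 900 rpm (synchronous)
ω = 2π×900/60 = 94.25 rad/s
τ = P_out/ω = 203572/94.25 = 2160 N·m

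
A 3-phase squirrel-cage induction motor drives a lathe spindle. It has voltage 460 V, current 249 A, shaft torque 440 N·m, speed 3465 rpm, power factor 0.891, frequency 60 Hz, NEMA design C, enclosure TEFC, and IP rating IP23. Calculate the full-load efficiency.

90.3 %

ω = 2π × 3465/60 = 362.9 rad/s; P_out = τω = 440 × 362.9 = 159676 W
P_in = √3·V_L·I_L·cosφ = 1.732 × 460 × 249 × 0.891 = 176760 W
η = P_out / P_in = 159676 / 176760 = 0.903 = 90.3%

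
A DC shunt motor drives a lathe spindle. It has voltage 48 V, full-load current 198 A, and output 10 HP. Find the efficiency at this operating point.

P_out = 10 × 746 = 7460 W
P_in = V·I = 48 × 198 = 9504 W
η = P_out / P_in = 7460 / 9504 = 0.785 = 78.5%

78.5 %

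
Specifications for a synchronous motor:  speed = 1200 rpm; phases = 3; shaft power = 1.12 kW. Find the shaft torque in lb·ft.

6.57 lb·ft

ω = 2π × 1200/60 = 125.7 rad/s
τ = P/ω = 1120/125.7 = 8.91 N·m
In lb·ft: 8.91/1.356 = 6.57 lb·ft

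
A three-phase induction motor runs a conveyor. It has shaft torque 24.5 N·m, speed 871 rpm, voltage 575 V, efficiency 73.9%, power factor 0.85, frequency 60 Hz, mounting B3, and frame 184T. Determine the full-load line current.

ω = 2π×871/60 = 91.21 rad/s; P_out = τω = 24.5 × 91.21 = 2235 W
P_in = P_out / η = 2235 / 0.739 = 3024 W
I_L = P_in / (√3·V_L·cosφ) = 3024 / (1.732 × 575 × 0.85) = 3.57 A

3.57 A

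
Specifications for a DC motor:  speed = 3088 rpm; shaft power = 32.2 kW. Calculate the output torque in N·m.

99.6 N·m

ω = 2π × 3088/60 = 323.4 rad/s
τ = P/ω = 32200/323.4 = 99.6 N·m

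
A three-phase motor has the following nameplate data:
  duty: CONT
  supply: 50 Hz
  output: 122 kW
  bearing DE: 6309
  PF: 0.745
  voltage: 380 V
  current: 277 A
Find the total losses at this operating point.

13.8 kW

P_in = √3·V·I·cosφ = 1.732×380×277×0.745 = 135821 W
P_out = 122000 W
Losses = P_in − P_out = 135821 − 122000 = 13821 W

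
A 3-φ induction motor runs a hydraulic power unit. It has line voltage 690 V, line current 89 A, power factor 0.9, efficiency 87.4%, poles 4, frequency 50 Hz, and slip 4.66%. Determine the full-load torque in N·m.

559 N·m

P_in = √3·V·I·cosφ = 1.732 × 690 × 89 × 0.9 = 95726 W
P_out = η·P_in = 0.874 × 95726 = 83665 W
n_s = 120×50/4 = 1500 rpm; n = 1500×(1−0.0466) = 1430 rpm
ω = 2π×1430/60 = 149.7 rad/s
τ = P_out/ω = 83665/149.7 = 559 N·m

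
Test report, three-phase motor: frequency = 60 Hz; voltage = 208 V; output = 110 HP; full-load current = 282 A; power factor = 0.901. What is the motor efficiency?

P_out = 110 × 746 = 82060 W
P_in = √3·V_L·I_L·cosφ = 1.732 × 208 × 282 × 0.901 = 91535 W
η = P_out / P_in = 82060 / 91535 = 0.896 = 89.6%

89.6 %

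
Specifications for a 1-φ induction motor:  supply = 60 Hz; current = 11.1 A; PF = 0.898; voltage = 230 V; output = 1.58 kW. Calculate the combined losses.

P_in = V·I·cosφ = 230×11.1×0.898 = 2293 W
P_out = 1580 W
Losses = P_in − P_out = 2293 − 1580 = 713 W

713 W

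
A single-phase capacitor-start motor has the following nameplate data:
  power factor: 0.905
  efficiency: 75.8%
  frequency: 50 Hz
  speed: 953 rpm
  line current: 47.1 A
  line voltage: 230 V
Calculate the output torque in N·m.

74.5 N·m

P_in = V·I·cosφ = 230 × 47.1 × 0.905 = 9804 W
P_out = η·P_in = 0.758 × 9804 = 7431 W
n = 953 rpm
ω = 2π×953/60 = 99.8 rad/s
τ = P_out/ω = 7431/99.8 = 74.5 N·m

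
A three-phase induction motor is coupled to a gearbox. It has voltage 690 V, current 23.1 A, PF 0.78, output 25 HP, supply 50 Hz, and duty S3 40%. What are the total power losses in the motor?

P_in = √3·V·I·cosφ = 1.732×690×23.1×0.78 = 21533 W
P_out = 25×746 = 18650 W
Losses = P_in − P_out = 21533 − 18650 = 2883 W

2.88 kW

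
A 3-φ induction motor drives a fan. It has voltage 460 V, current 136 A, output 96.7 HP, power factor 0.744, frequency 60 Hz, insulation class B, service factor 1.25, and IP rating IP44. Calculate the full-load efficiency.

P_out = 96.7 × 746 = 72138 W
P_in = √3·V_L·I_L·cosφ = 1.732 × 460 × 136 × 0.744 = 80615 W
η = P_out / P_in = 72138 / 80615 = 0.895 = 89.5%

89.5 %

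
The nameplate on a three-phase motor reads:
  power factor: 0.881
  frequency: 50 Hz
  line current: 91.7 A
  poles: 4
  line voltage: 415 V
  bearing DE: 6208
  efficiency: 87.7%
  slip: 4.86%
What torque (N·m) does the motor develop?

P_in = √3·V·I·cosφ = 1.732 × 415 × 91.7 × 0.881 = 58069 W
P_out = η·P_in = 0.877 × 58069 = 50927 W
n_s = 120×50/4 = 1500 rpm; n = 1500×(1−0.0486) = 1427 rpm
ω = 2π×1427/60 = 149.4 rad/s
τ = P_out/ω = 50927/149.4 = 341 N·m

341 N·m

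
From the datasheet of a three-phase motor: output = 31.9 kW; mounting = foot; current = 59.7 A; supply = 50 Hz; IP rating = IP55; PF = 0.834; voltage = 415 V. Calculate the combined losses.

P_in = √3·V·I·cosφ = 1.732×415×59.7×0.834 = 35788 W
P_out = 31900 W
Losses = P_in − P_out = 35788 − 31900 = 3888 W

3.89 kW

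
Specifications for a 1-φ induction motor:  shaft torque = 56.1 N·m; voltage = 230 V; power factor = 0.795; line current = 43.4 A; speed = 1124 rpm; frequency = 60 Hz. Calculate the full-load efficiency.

83.2 %

ω = 2π × 1124/60 = 117.7 rad/s; P_out = τω = 56.1 × 117.7 = 6603 W
P_in = V·I·cosφ = 230 × 43.4 × 0.795 = 7936 W
η = P_out / P_in = 6603 / 7936 = 0.832 = 83.2%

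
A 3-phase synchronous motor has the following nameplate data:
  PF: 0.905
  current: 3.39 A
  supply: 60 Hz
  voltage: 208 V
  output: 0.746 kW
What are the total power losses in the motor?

359 W

P_in = √3·V·I·cosφ = 1.732×208×3.39×0.905 = 1105 W
P_out = 746 W
Losses = P_in − P_out = 1105 − 746 = 359 W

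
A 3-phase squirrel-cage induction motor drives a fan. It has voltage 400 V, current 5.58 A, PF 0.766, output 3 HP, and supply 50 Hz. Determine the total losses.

P_in = √3·V·I·cosφ = 1.732×400×5.58×0.766 = 2961 W
P_out = 3×746 = 2238 W
Losses = P_in − P_out = 2961 − 2238 = 723 W

723 W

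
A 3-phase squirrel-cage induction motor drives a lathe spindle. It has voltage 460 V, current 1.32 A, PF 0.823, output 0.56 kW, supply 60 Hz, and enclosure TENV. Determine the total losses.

P_in = √3·V·I·cosφ = 1.732×460×1.32×0.823 = 866 W
P_out = 560 W
Losses = P_in − P_out = 866 − 560 = 306 W

306 W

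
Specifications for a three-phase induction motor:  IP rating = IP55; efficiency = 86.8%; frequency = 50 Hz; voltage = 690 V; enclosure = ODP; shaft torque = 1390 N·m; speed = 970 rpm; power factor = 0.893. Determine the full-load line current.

152 A

ω = 2π×970/60 = 101.6 rad/s; P_out = τω = 1390 × 101.6 = 141224 W
P_in = P_out / η = 141224 / 0.868 = 162700 W
I_L = P_in / (√3·V_L·cosφ) = 162700 / (1.732 × 690 × 0.893) = 152 A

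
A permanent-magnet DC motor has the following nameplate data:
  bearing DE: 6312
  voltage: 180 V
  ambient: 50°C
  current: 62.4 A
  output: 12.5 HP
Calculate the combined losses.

P_in = V·I = 180×62.4 = 11232 W
P_out = 12.5×746 = 9325 W
Losses = P_in − P_out = 11232 − 9325 = 1907 W

1.91 kW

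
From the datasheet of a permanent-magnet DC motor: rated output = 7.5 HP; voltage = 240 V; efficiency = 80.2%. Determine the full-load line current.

29.1 A

P_out = 7.5 × 746 = 5595 W
P_in = P_out / η = 5595 / 0.802 = 6976 W
I = P_in / V = 6976 / 240 = 29.1 A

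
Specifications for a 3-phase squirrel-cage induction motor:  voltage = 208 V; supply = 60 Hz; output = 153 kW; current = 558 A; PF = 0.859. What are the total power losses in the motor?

P_in = √3·V·I·cosφ = 1.732×208×558×0.859 = 172679 W
P_out = 153000 W
Losses = P_in − P_out = 172679 − 153000 = 19679 W

19.7 kW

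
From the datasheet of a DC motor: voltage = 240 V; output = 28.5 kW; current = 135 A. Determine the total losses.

P_in = V·I = 240×135 = 32400 W
P_out = 28500 W
Losses = P_in − P_out = 32400 − 28500 = 3900 W

3900 W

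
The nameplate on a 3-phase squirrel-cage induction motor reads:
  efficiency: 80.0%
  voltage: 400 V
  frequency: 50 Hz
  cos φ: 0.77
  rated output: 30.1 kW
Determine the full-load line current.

70.5 A

P_out = 30.1 kW = 30100 W
P_in = P_out / η = 30100 / 0.800 = 37625 W
I_L = P_in / (√3·V_L·cosφ) = 37625 / (1.732 × 400 × 0.77) = 70.5 A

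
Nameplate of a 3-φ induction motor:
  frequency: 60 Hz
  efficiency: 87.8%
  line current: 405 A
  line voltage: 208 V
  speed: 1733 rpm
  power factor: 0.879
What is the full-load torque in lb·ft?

458 lb·ft

P_in = √3·V·I·cosφ = 1.732 × 208 × 405 × 0.879 = 128249 W
P_out = η·P_in = 0.878 × 128249 = 112603 W
n = 1733 rpm
ω = 2π×1733/60 = 181.5 rad/s
τ = P_out/ω = 112603/181.5 = 620.4 N·m
In lb·ft: 620.4/1.356 = 458 lb·ft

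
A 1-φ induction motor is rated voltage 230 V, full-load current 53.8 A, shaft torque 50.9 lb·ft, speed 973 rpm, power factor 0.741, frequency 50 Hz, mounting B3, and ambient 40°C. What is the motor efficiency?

τ = 50.9 lb·ft × 1.356 = 69.02 N·m
ω = 2π × 973/60 = 101.9 rad/s; P_out = τω = 69.02 × 101.9 = 7033 W
P_in = V·I·cosφ = 230 × 53.8 × 0.741 = 9169 W
η = P_out / P_in = 7033 / 9169 = 0.767 = 76.7%

76.7 %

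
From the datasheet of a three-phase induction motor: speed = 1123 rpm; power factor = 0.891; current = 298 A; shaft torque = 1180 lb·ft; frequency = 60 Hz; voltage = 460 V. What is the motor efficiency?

τ = 1180 lb·ft × 1.356 = 1600 N·m
ω = 2π × 1123/60 = 117.6 rad/s; P_out = τω = 1600 × 117.6 = 188160 W
P_in = √3·V_L·I_L·cosφ = 1.732 × 460 × 298 × 0.891 = 211544 W
η = P_out / P_in = 188160 / 211544 = 0.889 = 88.9%

88.9 %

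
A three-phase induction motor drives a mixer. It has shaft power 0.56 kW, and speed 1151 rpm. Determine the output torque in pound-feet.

3.43 lb·ft

ω = 2π × 1151/60 = 120.5 rad/s
τ = P/ω = 560/120.5 = 4.647 N·m
In lb·ft: 4.647/1.356 = 3.43 lb·ft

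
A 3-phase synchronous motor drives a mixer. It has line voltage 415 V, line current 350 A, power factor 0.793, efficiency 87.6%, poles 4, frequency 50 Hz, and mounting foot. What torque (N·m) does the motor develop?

1110 N·m

P_in = √3·V·I·cosφ = 1.732 × 415 × 350 × 0.793 = 199497 W
P_out = η·P_in = 0.876 × 199497 = 174759 W
n = n_s = 120×50/4 = 1500 rpm (synchronous)
ω = 2π×1500/60 = 157.1 rad/s
τ = P_out/ω = 174759/157.1 = 1110 N·m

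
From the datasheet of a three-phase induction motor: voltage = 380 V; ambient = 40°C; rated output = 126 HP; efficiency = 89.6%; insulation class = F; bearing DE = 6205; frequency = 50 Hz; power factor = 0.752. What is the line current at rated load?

212 A

P_out = 126 × 746 = 93996 W
P_in = P_out / η = 93996 / 0.896 = 104906 W
I_L = P_in / (√3·V_L·cosφ) = 104906 / (1.732 × 380 × 0.752) = 212 A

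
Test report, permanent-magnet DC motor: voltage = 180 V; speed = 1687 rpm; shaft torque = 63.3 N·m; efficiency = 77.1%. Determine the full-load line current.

80.6 A

ω = 2π×1687/60 = 176.7 rad/s; P_out = τω = 63.3 × 176.7 = 11185 W
P_in = P_out / η = 11185 / 0.771 = 14507 W
I = P_in / V = 14507 / 180 = 80.6 A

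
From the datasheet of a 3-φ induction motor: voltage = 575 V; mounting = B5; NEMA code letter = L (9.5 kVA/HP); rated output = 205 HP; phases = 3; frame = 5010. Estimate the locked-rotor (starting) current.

S_LR = 9.5 × 205 = 1947.5 kVA
I_LR = S_LR/(√3·V_L) = 1947500/(1.732×575) = 1960 A

1960 A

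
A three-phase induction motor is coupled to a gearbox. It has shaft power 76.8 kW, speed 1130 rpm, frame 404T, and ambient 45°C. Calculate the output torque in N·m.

649 N·m

ω = 2π × 1130/60 = 118.3 rad/s
τ = P/ω = 76800/118.3 = 649 N·m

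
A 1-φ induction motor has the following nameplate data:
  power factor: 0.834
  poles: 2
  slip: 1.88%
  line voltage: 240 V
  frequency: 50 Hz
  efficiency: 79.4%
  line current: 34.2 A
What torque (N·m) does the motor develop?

17.6 N·m

P_in = V·I·cosφ = 240 × 34.2 × 0.834 = 6845 W
P_out = η·P_in = 0.794 × 6845 = 5435 W
n_s = 120×50/2 = 3000 rpm; n = 3000×(1−0.0188) = 2944 rpm
ω = 2π×2944/60 = 308.3 rad/s
τ = P_out/ω = 5435/308.3 = 17.6 N·m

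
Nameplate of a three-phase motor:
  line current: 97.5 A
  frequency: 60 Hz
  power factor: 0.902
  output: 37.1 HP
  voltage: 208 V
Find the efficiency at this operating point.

P_out = 37.1 × 746 = 27677 W
P_in = √3·V_L·I_L·cosφ = 1.732 × 208 × 97.5 × 0.902 = 31683 W
η = P_out / P_in = 27677 / 31683 = 0.874 = 87.4%

87.4 %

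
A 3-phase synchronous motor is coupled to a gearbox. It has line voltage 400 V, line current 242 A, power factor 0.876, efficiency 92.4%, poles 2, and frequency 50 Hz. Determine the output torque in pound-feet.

319 lb·ft

P_in = √3·V·I·cosφ = 1.732 × 400 × 242 × 0.876 = 146868 W
P_out = η·P_in = 0.924 × 146868 = 135706 W
n = n_s = 120×50/2 = 3000 rpm (synchronous)
ω = 2π×3000/60 = 314.2 rad/s
τ = P_out/ω = 135706/314.2 = 431.9 N·m
In lb·ft: 431.9/1.356 = 319 lb·ft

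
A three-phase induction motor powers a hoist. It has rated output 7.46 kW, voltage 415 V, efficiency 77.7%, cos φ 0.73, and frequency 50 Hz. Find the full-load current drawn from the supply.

P_out = 7.46 kW = 7460 W
P_in = P_out / η = 7460 / 0.777 = 9601 W
I_L = P_in / (√3·V_L·cosφ) = 9601 / (1.732 × 415 × 0.73) = 18.3 A

18.3 A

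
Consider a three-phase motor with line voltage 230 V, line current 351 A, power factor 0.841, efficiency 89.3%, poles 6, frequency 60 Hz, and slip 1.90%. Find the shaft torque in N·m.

852 N·m

P_in = √3·V·I·cosφ = 1.732 × 230 × 351 × 0.841 = 117592 W
P_out = η·P_in = 0.893 × 117592 = 105010 W
n_s = 120×60/6 = 1200 rpm; n = 1200×(1−0.019) = 1177 rpm
ω = 2π×1177/60 = 123.3 rad/s
τ = P_out/ω = 105010/123.3 = 852 N·m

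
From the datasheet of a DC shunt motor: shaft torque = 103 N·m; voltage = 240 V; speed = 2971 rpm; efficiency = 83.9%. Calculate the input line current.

159 A

ω = 2π×2971/60 = 311.1 rad/s; P_out = τω = 103 × 311.1 = 32043 W
P_in = P_out / η = 32043 / 0.839 = 38192 W
I = P_in / V = 38192 / 240 = 159 A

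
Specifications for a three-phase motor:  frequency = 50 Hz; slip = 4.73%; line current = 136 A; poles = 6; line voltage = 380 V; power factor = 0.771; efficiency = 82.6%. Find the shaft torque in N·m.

P_in = √3·V·I·cosφ = 1.732 × 380 × 136 × 0.771 = 69012 W
P_out = η·P_in = 0.826 × 69012 = 57004 W
n_s = 120×50/6 = 1000 rpm; n = 1000×(1−0.0473) = 953 rpm
ω = 2π×953/60 = 99.8 rad/s
τ = P_out/ω = 57004/99.8 = 571 N·m

571 N·m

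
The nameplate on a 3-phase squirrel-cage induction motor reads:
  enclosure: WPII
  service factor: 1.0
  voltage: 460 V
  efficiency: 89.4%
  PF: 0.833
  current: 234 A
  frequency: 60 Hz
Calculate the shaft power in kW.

139 kW

P_in = √3·V·I·cosφ = 1.732 × 460 × 234 × 0.833 = 155298 W
P_out = η·P_in = 0.894 × 155298 = 138836 W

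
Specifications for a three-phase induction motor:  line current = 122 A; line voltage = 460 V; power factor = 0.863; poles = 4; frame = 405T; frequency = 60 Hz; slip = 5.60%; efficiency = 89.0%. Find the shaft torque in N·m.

P_in = √3·V·I·cosφ = 1.732 × 460 × 122 × 0.863 = 83883 W
P_out = η·P_in = 0.89 × 83883 = 74656 W
n_s = 120×60/4 = 1800 rpm; n = 1800×(1−0.056) = 1699 rpm
ω = 2π×1699/60 = 177.9 rad/s
τ = P_out/ω = 74656/177.9 = 420 N·m

420 N·m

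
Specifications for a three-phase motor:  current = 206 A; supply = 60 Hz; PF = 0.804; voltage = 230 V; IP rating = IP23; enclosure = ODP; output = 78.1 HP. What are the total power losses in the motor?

P_in = √3·V·I·cosφ = 1.732×230×206×0.804 = 65978 W
P_out = 78.1×746 = 58263 W
Losses = P_in − P_out = 65978 − 58263 = 7715 W

7720 W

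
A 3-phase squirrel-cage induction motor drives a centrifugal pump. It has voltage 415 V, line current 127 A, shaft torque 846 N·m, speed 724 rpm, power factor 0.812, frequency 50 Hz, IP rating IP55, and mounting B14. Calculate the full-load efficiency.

86.5 %

ω = 2π × 724/60 = 75.82 rad/s; P_out = τω = 846 × 75.82 = 64144 W
P_in = √3·V_L·I_L·cosφ = 1.732 × 415 × 127 × 0.812 = 74123 W
η = P_out / P_in = 64144 / 74123 = 0.865 = 86.5%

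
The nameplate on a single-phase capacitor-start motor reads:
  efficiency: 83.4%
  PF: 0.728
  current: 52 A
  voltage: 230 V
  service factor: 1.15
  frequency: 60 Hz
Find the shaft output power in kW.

7.26 kW

P_in = V·I·cosφ = 230 × 52 × 0.728 = 8707 W
P_out = η·P_in = 0.834 × 8707 = 7262 W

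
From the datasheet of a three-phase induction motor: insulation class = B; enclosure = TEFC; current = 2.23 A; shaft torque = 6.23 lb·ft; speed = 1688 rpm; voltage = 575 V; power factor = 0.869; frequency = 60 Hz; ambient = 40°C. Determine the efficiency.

77.4 %

τ = 6.23 lb·ft × 1.356 = 8.448 N·m
ω = 2π × 1688/60 = 176.8 rad/s; P_out = τω = 8.448 × 176.8 = 1494 W
P_in = √3·V_L·I_L·cosφ = 1.732 × 575 × 2.23 × 0.869 = 1930 W
η = P_out / P_in = 1494 / 1930 = 0.774 = 77.4%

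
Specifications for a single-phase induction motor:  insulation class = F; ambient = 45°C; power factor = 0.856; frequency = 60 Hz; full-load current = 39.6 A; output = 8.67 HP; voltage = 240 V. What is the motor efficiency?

79.5 %

P_out = 8.67 × 746 = 6468 W
P_in = V·I·cosφ = 240 × 39.6 × 0.856 = 8135 W
η = P_out / P_in = 6468 / 8135 = 0.795 = 79.5%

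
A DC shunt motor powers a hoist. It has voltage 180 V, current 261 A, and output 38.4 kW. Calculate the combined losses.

8.58 kW

P_in = V·I = 180×261 = 46980 W
P_out = 38400 W
Losses = P_in − P_out = 46980 − 38400 = 8580 W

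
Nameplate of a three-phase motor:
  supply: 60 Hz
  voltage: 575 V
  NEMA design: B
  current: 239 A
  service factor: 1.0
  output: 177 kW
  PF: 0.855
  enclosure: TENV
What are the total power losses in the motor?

P_in = √3·V·I·cosφ = 1.732×575×239×0.855 = 203507 W
P_out = 177000 W
Losses = P_in − P_out = 203507 − 177000 = 26507 W

26500 W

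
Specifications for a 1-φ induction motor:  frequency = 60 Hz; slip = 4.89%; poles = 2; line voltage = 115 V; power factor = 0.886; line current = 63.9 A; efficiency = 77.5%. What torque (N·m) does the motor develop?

14.1 N·m

P_in = V·I·cosφ = 115 × 63.9 × 0.886 = 6511 W
P_out = η·P_in = 0.775 × 6511 = 5046 W
n_s = 120×60/2 = 3600 rpm; n = 3600×(1−0.0489) = 3424 rpm
ω = 2π×3424/60 = 358.6 rad/s
τ = P_out/ω = 5046/358.6 = 14.1 N·m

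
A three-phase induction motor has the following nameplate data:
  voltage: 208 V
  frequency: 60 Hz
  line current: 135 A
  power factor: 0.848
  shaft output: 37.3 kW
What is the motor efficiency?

P_out = 37.3 kW = 37300 W
P_in = √3·V_L·I_L·cosφ = 1.732 × 208 × 135 × 0.848 = 41242 W
η = P_out / P_in = 37300 / 41242 = 0.904 = 90.4%

90.4 %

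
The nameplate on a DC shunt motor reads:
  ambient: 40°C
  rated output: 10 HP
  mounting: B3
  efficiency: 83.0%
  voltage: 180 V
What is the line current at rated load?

49.9 A

P_out = 10 × 746 = 7460 W
P_in = P_out / η = 7460 / 0.830 = 8988 W
I = P_in / V = 8988 / 180 = 49.9 A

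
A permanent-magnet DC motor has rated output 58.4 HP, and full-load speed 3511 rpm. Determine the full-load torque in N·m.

118 N·m

P_out = 58.4 × 746 = 43566 W
ω = 2π × 3511/60 = 367.7 rad/s
τ = P_out/ω = 43566/367.7 = 118 N·m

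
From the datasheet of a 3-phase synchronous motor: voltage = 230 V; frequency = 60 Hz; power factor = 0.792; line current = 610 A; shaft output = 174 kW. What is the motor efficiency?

P_out = 174 kW = 174000 W
P_in = √3·V_L·I_L·cosφ = 1.732 × 230 × 610 × 0.792 = 192456 W
η = P_out / P_in = 174000 / 192456 = 0.904 = 90.4%

90.4 %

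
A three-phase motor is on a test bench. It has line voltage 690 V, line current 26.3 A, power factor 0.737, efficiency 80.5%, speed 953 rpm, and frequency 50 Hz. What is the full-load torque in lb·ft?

138 lb·ft

P_in = √3·V·I·cosφ = 1.732 × 690 × 26.3 × 0.737 = 23164 W
P_out = η·P_in = 0.805 × 23164 = 18647 W
n = 953 rpm
ω = 2π×953/60 = 99.8 rad/s
τ = P_out/ω = 18647/99.8 = 186.8 N·m
In lb·ft: 186.8/1.356 = 138 lb·ft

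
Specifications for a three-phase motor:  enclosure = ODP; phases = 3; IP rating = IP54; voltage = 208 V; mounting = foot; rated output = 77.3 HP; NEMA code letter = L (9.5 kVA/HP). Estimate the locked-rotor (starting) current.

S_LR = 9.5 × 77.3 = 734.35 kVA
I_LR = S_LR/(√3·V_L) = 734350/(1.732×208) = 2040 A

2040 A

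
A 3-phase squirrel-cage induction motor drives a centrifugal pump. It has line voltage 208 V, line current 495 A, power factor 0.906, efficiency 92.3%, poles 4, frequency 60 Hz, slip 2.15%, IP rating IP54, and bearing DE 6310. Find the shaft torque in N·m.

809 N·m

P_in = √3·V·I·cosφ = 1.732 × 208 × 495 × 0.906 = 161564 W
P_out = η·P_in = 0.923 × 161564 = 149124 W
n_s = 120×60/4 = 1800 rpm; n = 1800×(1−0.0215) = 1761 rpm
ω = 2π×1761/60 = 184.4 rad/s
τ = P_out/ω = 149124/184.4 = 809 N·m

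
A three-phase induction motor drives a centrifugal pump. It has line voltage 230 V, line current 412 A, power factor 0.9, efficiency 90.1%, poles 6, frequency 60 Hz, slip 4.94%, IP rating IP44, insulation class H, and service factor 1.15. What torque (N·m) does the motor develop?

P_in = √3·V·I·cosφ = 1.732 × 230 × 412 × 0.9 = 147712 W
P_out = η·P_in = 0.901 × 147712 = 133089 W
n_s = 120×60/6 = 1200 rpm; n = 1200×(1−0.0494) = 1141 rpm
ω = 2π×1141/60 = 119.5 rad/s
τ = P_out/ω = 133089/119.5 = 1110 N·m

1110 N·m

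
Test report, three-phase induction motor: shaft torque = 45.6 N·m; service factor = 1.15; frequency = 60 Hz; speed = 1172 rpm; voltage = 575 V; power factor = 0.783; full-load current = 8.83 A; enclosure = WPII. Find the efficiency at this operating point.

81.3 %

ω = 2π × 1172/60 = 122.7 rad/s; P_out = τω = 45.6 × 122.7 = 5595 W
P_in = √3·V_L·I_L·cosφ = 1.732 × 575 × 8.83 × 0.783 = 6886 W
η = P_out / P_in = 5595 / 6886 = 0.813 = 81.3%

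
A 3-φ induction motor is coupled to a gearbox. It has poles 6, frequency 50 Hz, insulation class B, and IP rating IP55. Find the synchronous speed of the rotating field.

1000 rpm

n_s = 120f/p = 120×50/6 = 1000 rpm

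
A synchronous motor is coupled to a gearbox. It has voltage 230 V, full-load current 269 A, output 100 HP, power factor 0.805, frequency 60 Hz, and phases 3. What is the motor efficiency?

86.5 %

P_out = 100 × 746 = 74600 W
P_in = √3·V_L·I_L·cosφ = 1.732 × 230 × 269 × 0.805 = 86263 W
η = P_out / P_in = 74600 / 86263 = 0.865 = 86.5%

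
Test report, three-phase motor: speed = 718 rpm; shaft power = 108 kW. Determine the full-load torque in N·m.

ω = 2π × 718/60 = 75.19 rad/s
τ = P/ω = 108000/75.19 = 1440 N·m

1440 N·m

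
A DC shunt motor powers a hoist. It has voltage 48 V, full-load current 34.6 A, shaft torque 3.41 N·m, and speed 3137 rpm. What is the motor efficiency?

ω = 2π × 3137/60 = 328.5 rad/s; P_out = τω = 3.41 × 328.5 = 1120 W
P_in = V·I = 48 × 34.6 = 1661 W
η = P_out / P_in = 1120 / 1661 = 0.674 = 67.4%

67.4 %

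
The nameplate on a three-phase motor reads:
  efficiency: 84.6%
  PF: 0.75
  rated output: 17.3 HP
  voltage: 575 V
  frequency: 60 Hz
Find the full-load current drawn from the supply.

P_out = 17.3 × 746 = 12906 W
P_in = P_out / η = 12906 / 0.846 = 15255 W
I_L = P_in / (√3·V_L·cosφ) = 15255 / (1.732 × 575 × 0.75) = 20.4 A

20.4 A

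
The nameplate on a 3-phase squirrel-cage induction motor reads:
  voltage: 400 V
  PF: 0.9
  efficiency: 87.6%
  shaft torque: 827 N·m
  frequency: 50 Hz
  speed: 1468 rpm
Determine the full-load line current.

233 A

ω = 2π×1468/60 = 153.7 rad/s; P_out = τω = 827 × 153.7 = 127110 W
P_in = P_out / η = 127110 / 0.876 = 145103 W
I_L = P_in / (√3·V_L·cosφ) = 145103 / (1.732 × 400 × 0.9) = 233 A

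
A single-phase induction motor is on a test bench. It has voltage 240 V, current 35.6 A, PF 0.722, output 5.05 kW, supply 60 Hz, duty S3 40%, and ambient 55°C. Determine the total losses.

P_in = V·I·cosφ = 240×35.6×0.722 = 6169 W
P_out = 5050 W
Losses = P_in − P_out = 6169 − 5050 = 1119 W

1.12 kW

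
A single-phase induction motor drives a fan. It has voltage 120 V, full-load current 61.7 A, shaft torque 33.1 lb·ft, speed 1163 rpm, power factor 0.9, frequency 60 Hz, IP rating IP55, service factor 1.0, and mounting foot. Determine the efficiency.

82.0 %

τ = 33.1 lb·ft × 1.356 = 44.88 N·m
ω = 2π × 1163/60 = 121.8 rad/s; P_out = τω = 44.88 × 121.8 = 5466 W
P_in = V·I·cosφ = 120 × 61.7 × 0.9 = 6664 W
η = P_out / P_in = 5466 / 6664 = 0.820 = 82.0%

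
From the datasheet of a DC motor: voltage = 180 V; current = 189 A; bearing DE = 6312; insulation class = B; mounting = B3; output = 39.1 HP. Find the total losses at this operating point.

P_in = V·I = 180×189 = 34020 W
P_out = 39.1×746 = 29169 W
Losses = P_in − P_out = 34020 − 29169 = 4851 W

4.85 kW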